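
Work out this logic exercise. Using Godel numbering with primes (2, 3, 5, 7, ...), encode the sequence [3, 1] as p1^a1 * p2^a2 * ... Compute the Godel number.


Encode each element as an exponent of the corresponding prime:
  2^3 = 8
  3^1 = 3
Product = 8 * 3 = 24

24


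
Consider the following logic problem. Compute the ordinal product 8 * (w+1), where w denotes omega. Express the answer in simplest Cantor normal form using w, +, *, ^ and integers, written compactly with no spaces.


Compute 8 * (w+1).
Ordinal * is associative and left-distributive over +, but NOT commutative; for finite n>1, n*w = w but w*n stays w*n.
By left-distributivity: 8 * (w+1) = 8*w + 8*1 = w + 8 = w+8.
Result = w+8

w+8


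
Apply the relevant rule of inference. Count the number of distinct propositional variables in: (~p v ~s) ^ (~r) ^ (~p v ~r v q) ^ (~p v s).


Identify each variable that appears in the formula.
Variables found: p, q, r, s
Count = 4

4


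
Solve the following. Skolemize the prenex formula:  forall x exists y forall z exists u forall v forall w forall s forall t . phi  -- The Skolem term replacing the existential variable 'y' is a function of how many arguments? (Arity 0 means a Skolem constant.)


Quantifier prefix: forall x exists y forall z exists u forall v forall w forall s forall t
'y' is existentially quantified at position 2.
Universal variables preceding it: x
Skolem function arity = 1

1


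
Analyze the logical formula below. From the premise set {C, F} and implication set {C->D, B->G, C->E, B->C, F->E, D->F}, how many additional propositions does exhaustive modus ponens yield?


Initial facts: {C, F}
Apply modus ponens to closure:
  C and C->D  =>  D
  C and C->E  =>  E
Final known: {C, D, E, F}
New propositions: {D, E}
Count = 2

2


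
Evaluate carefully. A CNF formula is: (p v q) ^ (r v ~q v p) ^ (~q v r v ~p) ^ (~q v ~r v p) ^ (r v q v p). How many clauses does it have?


A CNF formula is a conjunction of clauses.
Clauses are separated by ^.
Counting the conjuncts: 5 clauses.

5


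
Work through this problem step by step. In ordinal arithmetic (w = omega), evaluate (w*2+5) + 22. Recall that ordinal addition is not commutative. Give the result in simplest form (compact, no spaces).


Compute (w*2+5) + 22.
Ordinal + is associative but NOT commutative; for finite n>0, n + w = w but w + n stays w+n.
By associativity: (w*2+5) + 22 = w*2 + (5+22) = w*2+27.
Result = w*2+27

w*2+27


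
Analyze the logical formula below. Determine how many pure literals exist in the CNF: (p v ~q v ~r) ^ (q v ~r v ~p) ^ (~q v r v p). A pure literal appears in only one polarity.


Check each variable for pure literal status:
p: mixed (not pure)
q: mixed (not pure)
r: mixed (not pure)
Pure literal count = 0

0


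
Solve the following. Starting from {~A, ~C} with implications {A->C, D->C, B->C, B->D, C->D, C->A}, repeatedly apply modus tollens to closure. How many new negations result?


Initial negated facts: {~A, ~C}
Apply modus tollens to closure:
  ~C and D->C  =>  ~D
  ~C and B->C  =>  ~B
Final negated: {~A, ~B, ~C, ~D}
New negations: {~B, ~D}
Count = 2

2


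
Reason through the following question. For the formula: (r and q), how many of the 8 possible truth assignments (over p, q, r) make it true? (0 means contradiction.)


Check all 8 assignments:
p=0, q=0, r=0: 0
p=0, q=0, r=1: 0
p=0, q=1, r=0: 0
p=0, q=1, r=1: 1
p=1, q=0, r=0: 0
p=1, q=0, r=1: 0
p=1, q=1, r=0: 0
p=1, q=1, r=1: 1
Count of True = 2

2


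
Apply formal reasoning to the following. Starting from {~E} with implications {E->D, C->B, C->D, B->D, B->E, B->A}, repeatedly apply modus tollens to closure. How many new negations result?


Initial negated facts: {~E}
Apply modus tollens to closure:
  ~E and B->E  =>  ~B
  ~B and C->B  =>  ~C
Final negated: {~B, ~C, ~E}
New negations: {~B, ~C}
Count = 2

2


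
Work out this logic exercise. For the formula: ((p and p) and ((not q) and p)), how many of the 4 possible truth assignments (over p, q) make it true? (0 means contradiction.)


Check all 4 assignments:
p=0, q=0: 0
p=0, q=1: 0
p=1, q=0: 1
p=1, q=1: 0
Count of True = 1

1


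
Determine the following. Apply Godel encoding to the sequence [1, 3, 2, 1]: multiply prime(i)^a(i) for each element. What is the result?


Encode each element as an exponent of the corresponding prime:
  2^1 = 2
  3^3 = 27
  5^2 = 25
  7^1 = 7
Product = 2 * 27 * 25 * 7 = 9450

9450


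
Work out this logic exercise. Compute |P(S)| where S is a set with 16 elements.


The power set of a set with n elements has 2^n elements.
|P(S)| = 2^16 = 65536

65536


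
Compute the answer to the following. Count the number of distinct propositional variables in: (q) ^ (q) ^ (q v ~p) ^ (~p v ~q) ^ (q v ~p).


Identify each variable that appears in the formula.
Variables found: p, q
Count = 2

2


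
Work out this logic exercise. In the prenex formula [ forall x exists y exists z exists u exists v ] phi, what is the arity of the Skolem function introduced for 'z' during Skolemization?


Quantifier prefix: forall x exists y exists z exists u exists v
'z' is existentially quantified at position 3.
Universal variables preceding it: x
Skolem function arity = 1

1


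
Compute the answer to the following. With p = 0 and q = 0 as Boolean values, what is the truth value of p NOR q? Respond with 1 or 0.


p = 0, q = 0
Operation: p NOR q
Evaluate: 0 NOR 0 = 1

1


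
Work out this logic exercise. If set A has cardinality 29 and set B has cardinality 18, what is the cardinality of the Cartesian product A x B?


The Cartesian product A x B contains all ordered pairs (a, b).
|A x B| = |A| * |B| = 29 * 18 = 522

522


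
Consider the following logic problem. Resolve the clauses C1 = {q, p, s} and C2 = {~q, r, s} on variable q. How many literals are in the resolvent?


Remove q from C1 and ~q from C2.
C1 remainder: {p, s}
C2 remainder: {r, s}
Union (resolvent): {p, r, s}
Resolvent has 3 literal(s).

3


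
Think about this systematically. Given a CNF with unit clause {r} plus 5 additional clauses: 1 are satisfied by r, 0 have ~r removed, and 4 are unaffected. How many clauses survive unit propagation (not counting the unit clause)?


Satisfied (removed): 1
Shortened (remain): 0
Unchanged (remain): 4
Remaining = 0 + 4 = 4

4


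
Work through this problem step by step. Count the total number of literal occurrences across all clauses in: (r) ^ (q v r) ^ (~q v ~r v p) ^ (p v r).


Counting literals in each clause:
Clause 1: 1 literal(s)
Clause 2: 2 literal(s)
Clause 3: 3 literal(s)
Clause 4: 2 literal(s)
Total = 8

8


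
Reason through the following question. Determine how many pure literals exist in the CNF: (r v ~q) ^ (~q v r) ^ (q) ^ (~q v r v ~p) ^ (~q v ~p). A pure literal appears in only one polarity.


Check each variable for pure literal status:
p: pure negative
q: mixed (not pure)
r: pure positive
Pure literal count = 2

2


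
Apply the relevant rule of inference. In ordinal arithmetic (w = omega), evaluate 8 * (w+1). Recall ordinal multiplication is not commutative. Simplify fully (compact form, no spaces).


Compute 8 * (w+1).
Ordinal * is associative and left-distributive over +, but NOT commutative; for finite n>1, n*w = w but w*n stays w*n.
By left-distributivity: 8 * (w+1) = 8*w + 8*1 = w + 8 = w+8.
Result = w+8

w+8


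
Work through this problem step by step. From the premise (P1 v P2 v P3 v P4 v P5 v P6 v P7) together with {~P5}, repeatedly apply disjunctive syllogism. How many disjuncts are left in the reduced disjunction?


Original disjuncts (7): P1, P2, P3, P4, P5, P6, P7
Negated (eliminate): ~P5
Remaining disjuncts: P1, P2, P3, P4, P6, P7
Count = 7 - 1 = 6

6


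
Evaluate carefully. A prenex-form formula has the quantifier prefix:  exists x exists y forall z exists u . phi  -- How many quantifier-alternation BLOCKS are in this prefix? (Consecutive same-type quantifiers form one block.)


Quantifier-type sequence: E E A E  (A=forall, E=exists)
Group into maximal same-type runs:
  Ex2 | Ax1 | Ex1
Number of blocks = 3

3


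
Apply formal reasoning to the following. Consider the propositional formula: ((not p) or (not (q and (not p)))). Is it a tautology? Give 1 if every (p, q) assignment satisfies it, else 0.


Check all 4 assignments:
p=0, q=0: 1
p=0, q=1: 1
p=1, q=0: 1
p=1, q=1: 1
Satisfying count = 4/4.
Tautology iff count = 4: yes.

1


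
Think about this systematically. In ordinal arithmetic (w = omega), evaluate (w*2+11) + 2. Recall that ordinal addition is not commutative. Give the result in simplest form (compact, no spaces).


Compute (w*2+11) + 2.
Ordinal + is associative but NOT commutative; for finite n>0, n + w = w but w + n stays w+n.
By associativity: (w*2+11) + 2 = w*2 + (11+2) = w*2+13.
Result = w*2+13

w*2+13


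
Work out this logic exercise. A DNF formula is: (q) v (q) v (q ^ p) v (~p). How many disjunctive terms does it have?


A DNF formula is a disjunction of terms (conjunctions).
Terms are separated by v.
Counting the disjuncts: 4 terms.

4


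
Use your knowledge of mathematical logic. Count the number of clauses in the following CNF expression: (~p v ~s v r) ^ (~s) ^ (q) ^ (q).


A CNF formula is a conjunction of clauses.
Clauses are separated by ^.
Counting the conjuncts: 4 clauses.

4


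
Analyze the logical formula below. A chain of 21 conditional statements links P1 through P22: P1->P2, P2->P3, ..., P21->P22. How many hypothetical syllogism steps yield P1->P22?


With 21 implications in a chain connecting 22 propositions:
P1->P2, P2->P3, ..., P21->P22
Steps needed = (number of implications) - 1 = 21 - 1 = 20

20


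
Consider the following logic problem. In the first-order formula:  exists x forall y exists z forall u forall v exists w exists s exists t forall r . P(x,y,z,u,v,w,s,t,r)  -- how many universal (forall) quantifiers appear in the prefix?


Quantifier prefix: exists x forall y exists z forall u forall v exists w exists s exists t forall r
Mark each quantifier type:
  E U E U U E E E U
Universal count = 4, Existential count = 5
Asked for universal (forall) quantifiers: 4

4


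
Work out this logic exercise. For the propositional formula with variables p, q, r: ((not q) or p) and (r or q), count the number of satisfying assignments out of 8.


Evaluate all 8 assignments for p, q, r:
p=0, q=0, r=0: 0
p=0, q=0, r=1: 1
p=0, q=1, r=0: 0
p=0, q=1, r=1: 0
p=1, q=0, r=0: 0
p=1, q=0, r=1: 1
p=1, q=1, r=0: 1
p=1, q=1, r=1: 1
Satisfying count = 4

4


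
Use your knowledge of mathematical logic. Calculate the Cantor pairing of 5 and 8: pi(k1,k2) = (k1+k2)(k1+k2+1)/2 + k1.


k1 + k2 = 13
(k1+k2)(k1+k2+1)/2 = 13 * 14 / 2 = 91
pi = 91 + 5 = 96

96


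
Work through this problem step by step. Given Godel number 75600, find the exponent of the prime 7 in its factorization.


Factorize 75600 by dividing by 7 repeatedly.
Division steps: 7 divides 75600 exactly 1 time(s).
Exponent of 7 = 1

1


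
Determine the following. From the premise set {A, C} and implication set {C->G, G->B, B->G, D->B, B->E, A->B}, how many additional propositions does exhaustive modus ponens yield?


Initial facts: {A, C}
Apply modus ponens to closure:
  C and C->G  =>  G
  G and G->B  =>  B
  B and B->E  =>  E
Final known: {A, B, C, E, G}
New propositions: {B, E, G}
Count = 3

3


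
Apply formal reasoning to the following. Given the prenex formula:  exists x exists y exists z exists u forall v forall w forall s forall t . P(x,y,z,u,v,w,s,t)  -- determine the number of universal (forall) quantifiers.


Quantifier prefix: exists x exists y exists z exists u forall v forall w forall s forall t
Mark each quantifier type:
  E E E E U U U U
Universal count = 4, Existential count = 4
Asked for universal (forall) quantifiers: 4

4


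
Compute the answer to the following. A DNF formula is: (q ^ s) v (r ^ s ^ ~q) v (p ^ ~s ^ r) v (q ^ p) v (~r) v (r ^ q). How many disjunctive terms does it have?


A DNF formula is a disjunction of terms (conjunctions).
Terms are separated by v.
Counting the disjuncts: 6 terms.

6


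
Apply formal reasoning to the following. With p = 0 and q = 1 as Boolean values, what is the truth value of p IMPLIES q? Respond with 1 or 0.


p = 0, q = 1
Operation: p IMPLIES q
Evaluate: 0 IMPLIES 1 = 1

1


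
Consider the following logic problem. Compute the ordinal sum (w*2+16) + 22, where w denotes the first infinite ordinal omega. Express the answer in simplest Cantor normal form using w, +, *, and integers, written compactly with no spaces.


Compute (w*2+16) + 22.
Ordinal + is associative but NOT commutative; for finite n>0, n + w = w but w + n stays w+n.
By associativity: (w*2+16) + 22 = w*2 + (16+22) = w*2+38.
Result = w*2+38

w*2+38


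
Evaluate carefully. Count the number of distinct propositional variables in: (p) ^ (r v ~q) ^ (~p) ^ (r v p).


Identify each variable that appears in the formula.
Variables found: p, q, r
Count = 3

3


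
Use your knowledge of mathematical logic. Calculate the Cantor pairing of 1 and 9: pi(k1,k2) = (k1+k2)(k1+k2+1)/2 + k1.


k1 + k2 = 10
(k1+k2)(k1+k2+1)/2 = 10 * 11 / 2 = 55
pi = 55 + 1 = 56

56


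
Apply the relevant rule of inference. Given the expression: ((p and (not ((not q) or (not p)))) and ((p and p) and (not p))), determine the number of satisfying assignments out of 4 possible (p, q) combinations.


Check all 4 assignments:
p=0, q=0: 0
p=0, q=1: 0
p=1, q=0: 0
p=1, q=1: 0
Count of True = 0

0


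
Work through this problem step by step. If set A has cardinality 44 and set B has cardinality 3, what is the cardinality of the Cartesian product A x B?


The Cartesian product A x B contains all ordered pairs (a, b).
|A x B| = |A| * |B| = 44 * 3 = 132

132


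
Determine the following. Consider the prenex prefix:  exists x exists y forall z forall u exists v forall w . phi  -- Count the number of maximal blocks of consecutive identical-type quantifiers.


Quantifier-type sequence: E E A A E A  (A=forall, E=exists)
Group into maximal same-type runs:
  Ex2 | Ax2 | Ex1 | Ax1
Number of blocks = 4

4


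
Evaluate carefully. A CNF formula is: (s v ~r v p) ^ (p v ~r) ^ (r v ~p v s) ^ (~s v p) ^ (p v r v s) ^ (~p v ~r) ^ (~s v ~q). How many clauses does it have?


A CNF formula is a conjunction of clauses.
Clauses are separated by ^.
Counting the conjuncts: 7 clauses.

7


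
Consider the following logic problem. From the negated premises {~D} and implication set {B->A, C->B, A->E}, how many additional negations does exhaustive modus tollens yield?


Initial negated facts: {~D}
Apply modus tollens to closure:
  (no implication fires)
Final negated: {~D}
New negations: {(none)}
Count = 0

0


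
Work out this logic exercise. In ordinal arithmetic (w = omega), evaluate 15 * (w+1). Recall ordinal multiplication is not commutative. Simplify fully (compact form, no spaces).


Compute 15 * (w+1).
Ordinal * is associative and left-distributive over +, but NOT commutative; for finite n>1, n*w = w but w*n stays w*n.
By left-distributivity: 15 * (w+1) = 15*w + 15*1 = w + 15 = w+15.
Result = w+15

w+15


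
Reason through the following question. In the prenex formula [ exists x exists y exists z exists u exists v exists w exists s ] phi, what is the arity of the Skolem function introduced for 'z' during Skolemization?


Quantifier prefix: exists x exists y exists z exists u exists v exists w exists s
'z' is existentially quantified at position 3.
No universal quantifiers precede it.
Skolem function arity = 0 (a Skolem constant)

0


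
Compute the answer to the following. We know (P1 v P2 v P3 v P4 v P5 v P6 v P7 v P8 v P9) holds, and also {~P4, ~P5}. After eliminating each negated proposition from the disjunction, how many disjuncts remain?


Original disjuncts (9): P1, P2, P3, P4, P5, P6, P7, P8, P9
Negated (eliminate): ~P4, ~P5
Remaining disjuncts: P1, P2, P3, P6, P7, P8, P9
Count = 9 - 2 = 7

7


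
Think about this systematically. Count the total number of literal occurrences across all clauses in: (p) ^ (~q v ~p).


Counting literals in each clause:
Clause 1: 1 literal(s)
Clause 2: 2 literal(s)
Total = 3

3


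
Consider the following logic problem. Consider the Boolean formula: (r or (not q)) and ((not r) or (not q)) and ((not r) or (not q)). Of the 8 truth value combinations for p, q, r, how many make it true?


Evaluate all 8 assignments for p, q, r:
p=0, q=0, r=0: 1
p=0, q=0, r=1: 1
p=0, q=1, r=0: 0
p=0, q=1, r=1: 0
p=1, q=0, r=0: 1
p=1, q=0, r=1: 1
p=1, q=1, r=0: 0
p=1, q=1, r=1: 0
Satisfying count = 4

4


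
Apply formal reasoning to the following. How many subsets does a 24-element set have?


The power set of a set with n elements has 2^n elements.
|P(S)| = 2^24 = 16777216

16777216


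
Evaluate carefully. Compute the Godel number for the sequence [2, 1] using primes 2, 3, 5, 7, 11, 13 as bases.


Encode each element as an exponent of the corresponding prime:
  2^2 = 4
  3^1 = 3
Product = 4 * 3 = 12

12


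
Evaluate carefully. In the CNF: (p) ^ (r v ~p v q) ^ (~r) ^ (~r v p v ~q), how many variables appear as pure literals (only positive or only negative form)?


Check each variable for pure literal status:
p: mixed (not pure)
q: mixed (not pure)
r: mixed (not pure)
Pure literal count = 0

0


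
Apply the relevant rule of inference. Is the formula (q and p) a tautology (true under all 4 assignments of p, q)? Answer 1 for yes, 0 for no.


Check all 4 assignments:
p=0, q=0: 0
p=0, q=1: 0
p=1, q=0: 0
p=1, q=1: 1
Satisfying count = 1/4.
Tautology iff count = 4: no.

0


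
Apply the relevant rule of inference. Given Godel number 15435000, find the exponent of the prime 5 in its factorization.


Factorize 15435000 by dividing by 5 repeatedly.
Division steps: 5 divides 15435000 exactly 4 time(s).
Exponent of 5 = 4

4


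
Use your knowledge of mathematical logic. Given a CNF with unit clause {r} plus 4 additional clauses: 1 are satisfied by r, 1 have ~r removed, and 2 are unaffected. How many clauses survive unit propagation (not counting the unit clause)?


Satisfied (removed): 1
Shortened (remain): 1
Unchanged (remain): 2
Remaining = 1 + 2 = 3

3


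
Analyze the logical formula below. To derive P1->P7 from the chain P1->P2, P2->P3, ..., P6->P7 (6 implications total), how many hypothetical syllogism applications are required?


With 6 implications in a chain connecting 7 propositions:
P1->P2, P2->P3, ..., P6->P7
Steps needed = (number of implications) - 1 = 6 - 1 = 5

5


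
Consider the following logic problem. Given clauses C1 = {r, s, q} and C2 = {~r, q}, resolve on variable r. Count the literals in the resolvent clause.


Remove r from C1 and ~r from C2.
C1 remainder: {s, q}
C2 remainder: {q}
Union (resolvent): {q, s}
Resolvent has 2 literal(s).

2


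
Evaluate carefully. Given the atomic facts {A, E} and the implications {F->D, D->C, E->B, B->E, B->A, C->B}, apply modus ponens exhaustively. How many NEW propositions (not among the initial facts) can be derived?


Initial facts: {A, E}
Apply modus ponens to closure:
  E and E->B  =>  B
Final known: {A, B, E}
New propositions: {B}
Count = 1

1


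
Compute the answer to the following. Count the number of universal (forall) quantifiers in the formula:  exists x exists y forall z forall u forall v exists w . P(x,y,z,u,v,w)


Quantifier prefix: exists x exists y forall z forall u forall v exists w
Mark each quantifier type:
  E E U U U E
Universal count = 3, Existential count = 3
Asked for universal (forall) quantifiers: 3

3


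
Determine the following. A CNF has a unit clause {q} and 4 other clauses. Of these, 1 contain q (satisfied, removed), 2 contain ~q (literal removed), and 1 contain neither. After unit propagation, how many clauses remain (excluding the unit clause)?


Satisfied (removed): 1
Shortened (remain): 2
Unchanged (remain): 1
Remaining = 2 + 1 = 3

3


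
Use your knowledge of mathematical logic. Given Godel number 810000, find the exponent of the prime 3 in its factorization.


Factorize 810000 by dividing by 3 repeatedly.
Division steps: 3 divides 810000 exactly 4 time(s).
Exponent of 3 = 4

4


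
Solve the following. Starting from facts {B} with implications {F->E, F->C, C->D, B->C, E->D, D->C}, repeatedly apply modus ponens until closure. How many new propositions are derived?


Initial facts: {B}
Apply modus ponens to closure:
  B and B->C  =>  C
  C and C->D  =>  D
Final known: {B, C, D}
New propositions: {C, D}
Count = 2

2


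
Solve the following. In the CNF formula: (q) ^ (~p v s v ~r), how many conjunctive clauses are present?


A CNF formula is a conjunction of clauses.
Clauses are separated by ^.
Counting the conjuncts: 2 clauses.

2


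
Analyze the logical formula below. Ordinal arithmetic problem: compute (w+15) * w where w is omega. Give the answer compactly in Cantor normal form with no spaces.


Compute (w+15) * w.
Ordinal * is associative and left-distributive over +, but NOT commutative; for finite n>1, n*w = w but w*n stays w*n.
(w+15) * w = sup{(w+15)*k : k<w} = sup{w*k+15} = w^2 (the +15 tail is absorbed in the limit).
Result = w^2

w^2


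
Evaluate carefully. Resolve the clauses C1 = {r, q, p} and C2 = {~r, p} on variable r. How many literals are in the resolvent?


Remove r from C1 and ~r from C2.
C1 remainder: {q, p}
C2 remainder: {p}
Union (resolvent): {p, q}
Resolvent has 2 literal(s).

2


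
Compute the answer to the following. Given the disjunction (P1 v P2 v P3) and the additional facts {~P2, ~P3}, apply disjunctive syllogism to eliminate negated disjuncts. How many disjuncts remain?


Original disjuncts (3): P1, P2, P3
Negated (eliminate): ~P2, ~P3
Remaining disjuncts: P1
Count = 3 - 2 = 1

1


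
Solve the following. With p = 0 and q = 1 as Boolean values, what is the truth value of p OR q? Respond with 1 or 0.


p = 0, q = 1
Operation: p OR q
Evaluate: 0 OR 1 = 1

1


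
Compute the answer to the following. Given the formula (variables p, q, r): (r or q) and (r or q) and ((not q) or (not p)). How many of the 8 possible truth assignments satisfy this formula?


Evaluate all 8 assignments for p, q, r:
p=0, q=0, r=0: 0
p=0, q=0, r=1: 1
p=0, q=1, r=0: 1
p=0, q=1, r=1: 1
p=1, q=0, r=0: 0
p=1, q=0, r=1: 1
p=1, q=1, r=0: 0
p=1, q=1, r=1: 0
Satisfying count = 4

4


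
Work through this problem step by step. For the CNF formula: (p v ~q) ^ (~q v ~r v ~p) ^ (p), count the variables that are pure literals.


Check each variable for pure literal status:
p: mixed (not pure)
q: pure negative
r: pure negative
Pure literal count = 2

2


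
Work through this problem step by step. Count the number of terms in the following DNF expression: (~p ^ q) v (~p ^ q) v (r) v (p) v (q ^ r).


A DNF formula is a disjunction of terms (conjunctions).
Terms are separated by v.
Counting the disjuncts: 5 terms.

5


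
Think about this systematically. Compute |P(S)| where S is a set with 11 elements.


The power set of a set with n elements has 2^n elements.
|P(S)| = 2^11 = 2048

2048


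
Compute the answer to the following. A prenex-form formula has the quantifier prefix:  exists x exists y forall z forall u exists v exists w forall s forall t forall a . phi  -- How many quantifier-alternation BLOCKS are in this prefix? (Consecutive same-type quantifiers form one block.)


Quantifier-type sequence: E E A A E E A A A  (A=forall, E=exists)
Group into maximal same-type runs:
  Ex2 | Ax2 | Ex2 | Ax3
Number of blocks = 4

4


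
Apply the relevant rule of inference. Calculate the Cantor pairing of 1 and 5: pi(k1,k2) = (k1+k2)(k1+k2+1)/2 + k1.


k1 + k2 = 6
(k1+k2)(k1+k2+1)/2 = 6 * 7 / 2 = 21
pi = 21 + 1 = 22

22


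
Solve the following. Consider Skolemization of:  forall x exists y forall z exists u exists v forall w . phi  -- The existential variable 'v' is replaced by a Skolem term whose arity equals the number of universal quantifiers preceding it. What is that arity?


Quantifier prefix: forall x exists y forall z exists u exists v forall w
'v' is existentially quantified at position 5.
Universal variables preceding it: x, z
Skolem function arity = 2

2


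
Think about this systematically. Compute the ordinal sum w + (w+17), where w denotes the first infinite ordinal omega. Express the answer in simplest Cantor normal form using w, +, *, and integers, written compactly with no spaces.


Compute w + (w+17).
Ordinal + is associative but NOT commutative; for finite n>0, n + w = w but w + n stays w+n.
w + (w+17) = (w+w) + 17 = w*2+17.
Result = w*2+17

w*2+17


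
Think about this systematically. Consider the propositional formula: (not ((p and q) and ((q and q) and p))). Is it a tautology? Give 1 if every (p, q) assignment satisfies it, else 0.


Check all 4 assignments:
p=0, q=0: 1
p=0, q=1: 1
p=1, q=0: 1
p=1, q=1: 0
Satisfying count = 3/4.
Tautology iff count = 4: no.

0


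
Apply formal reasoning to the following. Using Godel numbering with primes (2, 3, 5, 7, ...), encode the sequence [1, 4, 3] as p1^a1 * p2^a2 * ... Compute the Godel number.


Encode each element as an exponent of the corresponding prime:
  2^1 = 2
  3^4 = 81
  5^3 = 125
Product = 2 * 81 * 125 = 20250

20250


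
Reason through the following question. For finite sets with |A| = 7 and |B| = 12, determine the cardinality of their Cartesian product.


The Cartesian product A x B contains all ordered pairs (a, b).
|A x B| = |A| * |B| = 7 * 12 = 84

84


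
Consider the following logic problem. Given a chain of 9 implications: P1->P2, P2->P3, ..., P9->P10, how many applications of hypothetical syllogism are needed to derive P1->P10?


With 9 implications in a chain connecting 10 propositions:
P1->P2, P2->P3, ..., P9->P10
Steps needed = (number of implications) - 1 = 9 - 1 = 8

8


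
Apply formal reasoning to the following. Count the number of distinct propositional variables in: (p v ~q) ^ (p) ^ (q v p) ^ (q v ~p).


Identify each variable that appears in the formula.
Variables found: p, q
Count = 2

2


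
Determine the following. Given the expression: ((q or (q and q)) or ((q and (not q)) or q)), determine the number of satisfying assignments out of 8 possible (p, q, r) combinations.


Check all 8 assignments:
p=0, q=0, r=0: 0
p=0, q=0, r=1: 0
p=0, q=1, r=0: 1
p=0, q=1, r=1: 1
p=1, q=0, r=0: 0
p=1, q=0, r=1: 0
p=1, q=1, r=0: 1
p=1, q=1, r=1: 1
Count of True = 4

4


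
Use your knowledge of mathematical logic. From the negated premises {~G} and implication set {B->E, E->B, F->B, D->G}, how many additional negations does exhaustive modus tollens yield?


Initial negated facts: {~G}
Apply modus tollens to closure:
  ~G and D->G  =>  ~D
Final negated: {~D, ~G}
New negations: {~D}
Count = 1

1


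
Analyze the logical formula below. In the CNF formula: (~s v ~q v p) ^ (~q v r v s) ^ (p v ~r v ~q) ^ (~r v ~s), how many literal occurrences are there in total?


Counting literals in each clause:
Clause 1: 3 literal(s)
Clause 2: 3 literal(s)
Clause 3: 3 literal(s)
Clause 4: 2 literal(s)
Total = 11

11


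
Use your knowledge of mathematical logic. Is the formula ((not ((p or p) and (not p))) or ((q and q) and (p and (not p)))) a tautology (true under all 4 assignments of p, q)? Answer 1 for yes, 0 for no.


Check all 4 assignments:
p=0, q=0: 1
p=0, q=1: 1
p=1, q=0: 1
p=1, q=1: 1
Satisfying count = 4/4.
Tautology iff count = 4: yes.

1


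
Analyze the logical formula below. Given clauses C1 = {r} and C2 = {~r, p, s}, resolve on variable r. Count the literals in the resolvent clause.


Remove r from C1 and ~r from C2.
C1 remainder: {}
C2 remainder: {p, s}
Union (resolvent): {p, s}
Resolvent has 2 literal(s).

2


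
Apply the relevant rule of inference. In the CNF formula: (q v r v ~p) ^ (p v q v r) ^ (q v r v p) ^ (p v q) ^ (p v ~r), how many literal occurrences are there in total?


Counting literals in each clause:
Clause 1: 3 literal(s)
Clause 2: 3 literal(s)
Clause 3: 3 literal(s)
Clause 4: 2 literal(s)
Clause 5: 2 literal(s)
Total = 13

13


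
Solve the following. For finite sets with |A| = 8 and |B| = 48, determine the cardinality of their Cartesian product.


The Cartesian product A x B contains all ordered pairs (a, b).
|A x B| = |A| * |B| = 8 * 48 = 384

384


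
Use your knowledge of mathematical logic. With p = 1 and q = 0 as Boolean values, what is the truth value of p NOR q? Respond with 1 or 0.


p = 1, q = 0
Operation: p NOR q
Evaluate: 1 NOR 0 = 0

0


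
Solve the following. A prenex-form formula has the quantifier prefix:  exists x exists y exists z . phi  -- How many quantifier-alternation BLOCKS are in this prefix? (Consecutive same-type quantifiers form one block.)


Quantifier-type sequence: E E E  (A=forall, E=exists)
Group into maximal same-type runs:
  Ex3
Number of blocks = 1

1


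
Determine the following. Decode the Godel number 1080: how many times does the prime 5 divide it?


Factorize 1080 by dividing by 5 repeatedly.
Division steps: 5 divides 1080 exactly 1 time(s).
Exponent of 5 = 1

1


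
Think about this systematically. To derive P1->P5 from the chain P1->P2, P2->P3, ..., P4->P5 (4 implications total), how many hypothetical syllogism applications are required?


With 4 implications in a chain connecting 5 propositions:
P1->P2, P2->P3, ..., P4->P5
Steps needed = (number of implications) - 1 = 4 - 1 = 3

3


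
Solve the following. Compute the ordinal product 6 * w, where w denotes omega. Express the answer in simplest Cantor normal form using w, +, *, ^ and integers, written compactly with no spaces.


Compute 6 * w.
Ordinal * is associative and left-distributive over +, but NOT commutative; for finite n>1, n*w = w but w*n stays w*n.
For finite n>0, n * w = sup{n*k : k<w} = w. So 6 * w = w.
Result = w

w


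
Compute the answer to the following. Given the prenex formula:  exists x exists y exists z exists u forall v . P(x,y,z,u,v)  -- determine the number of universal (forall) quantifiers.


Quantifier prefix: exists x exists y exists z exists u forall v
Mark each quantifier type:
  E E E E U
Universal count = 1, Existential count = 4
Asked for universal (forall) quantifiers: 1

1


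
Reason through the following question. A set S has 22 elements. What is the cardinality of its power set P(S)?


The power set of a set with n elements has 2^n elements.
|P(S)| = 2^22 = 4194304

4194304


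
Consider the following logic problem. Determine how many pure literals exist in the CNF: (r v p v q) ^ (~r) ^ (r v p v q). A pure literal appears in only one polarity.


Check each variable for pure literal status:
p: pure positive
q: pure positive
r: mixed (not pure)
Pure literal count = 2

2


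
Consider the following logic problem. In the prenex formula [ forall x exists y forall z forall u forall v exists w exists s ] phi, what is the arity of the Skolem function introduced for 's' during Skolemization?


Quantifier prefix: forall x exists y forall z forall u forall v exists w exists s
's' is existentially quantified at position 7.
Universal variables preceding it: x, z, u, v
Skolem function arity = 4

4


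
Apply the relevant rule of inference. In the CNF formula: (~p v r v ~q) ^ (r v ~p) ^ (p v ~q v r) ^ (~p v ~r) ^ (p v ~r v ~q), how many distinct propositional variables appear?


Identify each variable that appears in the formula.
Variables found: p, q, r
Count = 3

3


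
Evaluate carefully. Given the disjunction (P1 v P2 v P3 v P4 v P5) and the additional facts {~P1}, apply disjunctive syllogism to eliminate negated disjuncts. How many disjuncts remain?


Original disjuncts (5): P1, P2, P3, P4, P5
Negated (eliminate): ~P1
Remaining disjuncts: P2, P3, P4, P5
Count = 5 - 1 = 4

4


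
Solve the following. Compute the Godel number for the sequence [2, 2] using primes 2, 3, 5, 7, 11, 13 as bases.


Encode each element as an exponent of the corresponding prime:
  2^2 = 4
  3^2 = 9
Product = 4 * 9 = 36

36


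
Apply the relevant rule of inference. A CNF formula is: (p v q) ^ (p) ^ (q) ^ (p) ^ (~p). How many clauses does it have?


A CNF formula is a conjunction of clauses.
Clauses are separated by ^.
Counting the conjuncts: 5 clauses.

5


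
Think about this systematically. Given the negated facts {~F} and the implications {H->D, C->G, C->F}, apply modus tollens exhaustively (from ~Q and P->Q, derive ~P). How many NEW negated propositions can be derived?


Initial negated facts: {~F}
Apply modus tollens to closure:
  ~F and C->F  =>  ~C
Final negated: {~C, ~F}
New negations: {~C}
Count = 1

1


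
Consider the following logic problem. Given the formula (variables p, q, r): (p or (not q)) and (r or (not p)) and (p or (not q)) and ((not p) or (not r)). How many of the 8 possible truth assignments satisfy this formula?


Evaluate all 8 assignments for p, q, r:
p=0, q=0, r=0: 1
p=0, q=0, r=1: 1
p=0, q=1, r=0: 0
p=0, q=1, r=1: 0
p=1, q=0, r=0: 0
p=1, q=0, r=1: 0
p=1, q=1, r=0: 0
p=1, q=1, r=1: 0
Satisfying count = 2

2


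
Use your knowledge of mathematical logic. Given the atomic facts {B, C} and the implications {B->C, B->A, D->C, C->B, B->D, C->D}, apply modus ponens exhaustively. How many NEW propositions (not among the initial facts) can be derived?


Initial facts: {B, C}
Apply modus ponens to closure:
  B and B->A  =>  A
  B and B->D  =>  D
Final known: {A, B, C, D}
New propositions: {A, D}
Count = 2

2


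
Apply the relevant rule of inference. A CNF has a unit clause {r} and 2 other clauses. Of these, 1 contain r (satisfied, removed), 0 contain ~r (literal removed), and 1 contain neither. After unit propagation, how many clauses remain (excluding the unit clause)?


Satisfied (removed): 1
Shortened (remain): 0
Unchanged (remain): 1
Remaining = 0 + 1 = 1

1


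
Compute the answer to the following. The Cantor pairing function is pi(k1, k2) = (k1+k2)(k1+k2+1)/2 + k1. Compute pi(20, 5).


k1 + k2 = 25
(k1+k2)(k1+k2+1)/2 = 25 * 26 / 2 = 325
pi = 325 + 20 = 345

345


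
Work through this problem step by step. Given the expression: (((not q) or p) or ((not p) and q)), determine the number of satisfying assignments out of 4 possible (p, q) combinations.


Check all 4 assignments:
p=0, q=0: 1
p=0, q=1: 1
p=1, q=0: 1
p=1, q=1: 1
Count of True = 4

4


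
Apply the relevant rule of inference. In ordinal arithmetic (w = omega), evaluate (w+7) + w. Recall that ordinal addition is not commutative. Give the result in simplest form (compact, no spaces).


Compute (w+7) + w.
Ordinal + is associative but NOT commutative; for finite n>0, n + w = w but w + n stays w+n.
(w+7) + w = w + (7+w) = w + w = w*2 (the finite tail 7 is absorbed by the right w).
Result = w*2

w*2


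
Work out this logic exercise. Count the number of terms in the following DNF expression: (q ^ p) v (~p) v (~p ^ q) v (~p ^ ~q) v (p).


A DNF formula is a disjunction of terms (conjunctions).
Terms are separated by v.
Counting the disjuncts: 5 terms.

5


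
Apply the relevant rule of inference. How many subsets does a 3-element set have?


The power set of a set with n elements has 2^n elements.
|P(S)| = 2^3 = 8

8


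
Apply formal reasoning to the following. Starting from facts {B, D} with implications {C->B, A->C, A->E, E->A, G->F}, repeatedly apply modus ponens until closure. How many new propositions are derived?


Initial facts: {B, D}
Apply modus ponens to closure:
  (no implication fires)
Final known: {B, D}
New propositions: {(none)}
Count = 0

0


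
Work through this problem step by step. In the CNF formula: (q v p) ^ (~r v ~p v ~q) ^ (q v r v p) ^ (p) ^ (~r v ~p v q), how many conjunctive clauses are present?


A CNF formula is a conjunction of clauses.
Clauses are separated by ^.
Counting the conjuncts: 5 clauses.

5


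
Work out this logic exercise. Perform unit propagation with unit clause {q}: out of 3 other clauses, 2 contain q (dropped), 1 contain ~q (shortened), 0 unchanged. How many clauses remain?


Satisfied (removed): 2
Shortened (remain): 1
Unchanged (remain): 0
Remaining = 1 + 0 = 1

1


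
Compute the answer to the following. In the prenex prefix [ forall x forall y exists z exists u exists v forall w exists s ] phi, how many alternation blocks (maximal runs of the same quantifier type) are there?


Quantifier-type sequence: A A E E E A E  (A=forall, E=exists)
Group into maximal same-type runs:
  Ax2 | Ex3 | Ax1 | Ex1
Number of blocks = 4

4


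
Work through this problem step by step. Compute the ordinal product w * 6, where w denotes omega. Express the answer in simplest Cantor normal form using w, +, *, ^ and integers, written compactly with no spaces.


Compute w * 6.
Ordinal * is associative and left-distributive over +, but NOT commutative; for finite n>1, n*w = w but w*n stays w*n.
w * 6 means 6 copies of w concatenated: w*6.
Result = w*6

w*6


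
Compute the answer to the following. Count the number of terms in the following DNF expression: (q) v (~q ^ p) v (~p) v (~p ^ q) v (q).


A DNF formula is a disjunction of terms (conjunctions).
Terms are separated by v.
Counting the disjuncts: 5 terms.

5


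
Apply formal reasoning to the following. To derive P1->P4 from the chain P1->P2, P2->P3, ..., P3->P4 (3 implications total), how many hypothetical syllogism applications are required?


With 3 implications in a chain connecting 4 propositions:
P1->P2, P2->P3, ..., P3->P4
Steps needed = (number of implications) - 1 = 3 - 1 = 2

2


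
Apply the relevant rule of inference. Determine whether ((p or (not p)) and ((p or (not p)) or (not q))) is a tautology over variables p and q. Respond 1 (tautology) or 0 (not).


Check all 4 assignments:
p=0, q=0: 1
p=0, q=1: 1
p=1, q=0: 1
p=1, q=1: 1
Satisfying count = 4/4.
Tautology iff count = 4: yes.

1


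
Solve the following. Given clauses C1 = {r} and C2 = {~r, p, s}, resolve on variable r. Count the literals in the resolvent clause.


Remove r from C1 and ~r from C2.
C1 remainder: {}
C2 remainder: {p, s}
Union (resolvent): {p, s}
Resolvent has 2 literal(s).

2


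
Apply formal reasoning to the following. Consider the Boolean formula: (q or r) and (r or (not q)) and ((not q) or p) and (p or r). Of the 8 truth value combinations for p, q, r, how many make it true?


Evaluate all 8 assignments for p, q, r:
p=0, q=0, r=0: 0
p=0, q=0, r=1: 1
p=0, q=1, r=0: 0
p=0, q=1, r=1: 0
p=1, q=0, r=0: 0
p=1, q=0, r=1: 1
p=1, q=1, r=0: 0
p=1, q=1, r=1: 1
Satisfying count = 3

3


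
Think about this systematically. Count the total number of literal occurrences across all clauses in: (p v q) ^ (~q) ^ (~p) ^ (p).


Counting literals in each clause:
Clause 1: 2 literal(s)
Clause 2: 1 literal(s)
Clause 3: 1 literal(s)
Clause 4: 1 literal(s)
Total = 5

5


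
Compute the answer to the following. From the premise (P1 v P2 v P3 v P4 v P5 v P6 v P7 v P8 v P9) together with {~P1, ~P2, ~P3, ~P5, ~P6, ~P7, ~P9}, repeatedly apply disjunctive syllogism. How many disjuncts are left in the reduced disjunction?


Original disjuncts (9): P1, P2, P3, P4, P5, P6, P7, P8, P9
Negated (eliminate): ~P1, ~P2, ~P3, ~P5, ~P6, ~P7, ~P9
Remaining disjuncts: P4, P8
Count = 9 - 7 = 2

2


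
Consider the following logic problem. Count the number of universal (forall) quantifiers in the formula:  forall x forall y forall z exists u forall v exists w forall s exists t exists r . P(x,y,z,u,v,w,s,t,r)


Quantifier prefix: forall x forall y forall z exists u forall v exists w forall s exists t exists r
Mark each quantifier type:
  U U U E U E U E E
Universal count = 5, Existential count = 4
Asked for universal (forall) quantifiers: 5

5


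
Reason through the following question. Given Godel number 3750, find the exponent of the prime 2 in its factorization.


Factorize 3750 by dividing by 2 repeatedly.
Division steps: 2 divides 3750 exactly 1 time(s).
Exponent of 2 = 1

1
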